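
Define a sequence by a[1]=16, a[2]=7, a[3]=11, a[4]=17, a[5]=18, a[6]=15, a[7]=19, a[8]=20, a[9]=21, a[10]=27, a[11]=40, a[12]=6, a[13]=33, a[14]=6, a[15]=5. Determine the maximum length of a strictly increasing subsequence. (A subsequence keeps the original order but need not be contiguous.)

9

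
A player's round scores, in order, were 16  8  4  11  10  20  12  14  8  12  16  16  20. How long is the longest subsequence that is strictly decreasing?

Negate each value so 'decreasing' becomes 'increasing', then run patience tails on the negated sequence:
-16 → extends → [-16]
-8 → extends → [-16, -8]
-4 → extends → [-16, -8, -4]
-11 → replaces -8 → [-16, -11, -4]
-10 → replaces -4 → [-16, -11, -10]
-20 → replaces -16 → [-20, -11, -10]
-12 → replaces -11 → [-20, -12, -10]
-14 → replaces -12 → [-20, -14, -10]
-8 → extends → [-20, -14, -10, -8]
-12 → replaces -10 → [-20, -14, -12, -8]
-16 → replaces -14 → [-20, -16, -12, -8]
-16 → already a tail → [-20, -16, -12, -8]
-20 → already a tail → [-20, -16, -12, -8]
Four tails, so the longest strictly decreasing subsequence of the original has length 4.

4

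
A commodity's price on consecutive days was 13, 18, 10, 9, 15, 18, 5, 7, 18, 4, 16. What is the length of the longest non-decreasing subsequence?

Track the smallest tail for each achievable length (allowing ties):
13 → extends → [13]
18 → extends → [13, 18]
10 → replaces 13 → [10, 18]
9 → replaces 10 → [9, 18]
15 → replaces 18 → [9, 15]
18 → extends → [9, 15, 18]
5 → replaces 9 → [5, 15, 18]
7 → replaces 15 → [5, 7, 18]
18 → extends → [5, 7, 18, 18]
4 → replaces 5 → [4, 7, 18, 18]
16 → replaces 18 → [4, 7, 16, 18]
Four tails, so the longest non-decreasing subsequence has length 4 (e.g. 13, 18, 18, 18).

4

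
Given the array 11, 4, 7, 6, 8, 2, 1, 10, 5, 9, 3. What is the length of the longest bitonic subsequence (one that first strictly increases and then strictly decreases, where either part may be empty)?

6

inc[i] = longest strictly increasing subsequence ending at i; dec[i] = longest strictly decreasing subsequence starting at i:
i:      1  2  3  4  5  6  7  8  9 10 11
a[i]:  11  4  7  6  8  2  1 10  5  9  3
inc:    1  1  2  2  3  1  1  4  2  4  2
dec:    5  3  4  3  3  2  1  3  2  2  1
Best peak at i=8 (value 10): inc=4, dec=3, length 4+3−1 = 6.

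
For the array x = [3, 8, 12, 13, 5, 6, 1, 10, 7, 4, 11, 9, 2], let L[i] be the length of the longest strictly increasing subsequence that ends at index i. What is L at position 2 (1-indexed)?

2

dp[i] = 1 + max{dp[j] : j<i, x[j]<x[i]} (or 1 if no such j):
i:      1  2  3  4  5  6  7  8  9 10 11 12 13
x[i]:   3  8 12 13  5  6  1 10  7  4 11  9  2
dp:     1  2  3  4  2  3  1  4  4  2  5  5  2
At index 2 the value is 2.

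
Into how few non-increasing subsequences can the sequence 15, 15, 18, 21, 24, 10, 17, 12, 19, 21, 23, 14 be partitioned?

5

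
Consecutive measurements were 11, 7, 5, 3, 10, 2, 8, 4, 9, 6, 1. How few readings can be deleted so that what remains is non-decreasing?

8

Fewest deletions = n − (longest non-decreasing subsequence).
Patience tails:
11 → extends → [11]
7 → replaces 11 → [7]
5 → replaces 7 → [5]
3 → replaces 5 → [3]
10 → extends → [3, 10]
2 → replaces 3 → [2, 10]
8 → replaces 10 → [2, 8]
4 → replaces 8 → [2, 4]
9 → extends → [2, 4, 9]
6 → replaces 9 → [2, 4, 6]
1 → replaces 2 → [1, 4, 6]
Longest non-decreasing subsequence has length 3, so deletions = 11 − 3 = 8.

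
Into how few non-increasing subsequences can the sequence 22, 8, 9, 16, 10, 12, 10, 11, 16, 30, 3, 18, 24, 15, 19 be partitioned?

Place each on the leftmost legal pile:
22 → new pile 1 (tops now [22])
8 → pile 1 (tops now [8])
9 → new pile 2 (tops now [8, 9])
16 → new pile 3 (tops now [8, 9, 16])
10 → pile 3 (tops now [8, 9, 10])
12 → new pile 4 (tops now [8, 9, 10, 12])
10 → pile 3 (tops now [8, 9, 10, 12])
11 → pile 4 (tops now [8, 9, 10, 11])
16 → new pile 5 (tops now [8, 9, 10, 11, 16])
30 → new pile 6 (tops now [8, 9, 10, 11, 16, 30])
3 → pile 1 (tops now [3, 9, 10, 11, 16, 30])
18 → pile 6 (tops now [3, 9, 10, 11, 16, 18])
24 → new pile 7 (tops now [3, 9, 10, 11, 16, 18, 24])
15 → pile 5 (tops now [3, 9, 10, 11, 15, 18, 24])
19 → pile 7 (tops now [3, 9, 10, 11, 15, 18, 19])
Seven piles.

7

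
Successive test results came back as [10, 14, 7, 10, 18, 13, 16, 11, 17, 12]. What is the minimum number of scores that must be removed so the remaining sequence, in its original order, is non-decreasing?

Fewest deletions = n − (longest non-decreasing subsequence).
i:      1  2  3  4  5  6  7  8  9 10
a[i]:  10 14  7 10 18 13 16 11 17 12
dp:     1  2  1  2  3  3  4  3  5  4
max dp = 5, so deletions = 10 − 5 = 5.

5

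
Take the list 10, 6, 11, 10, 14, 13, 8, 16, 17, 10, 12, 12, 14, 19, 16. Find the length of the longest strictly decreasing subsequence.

Let dp[i] be the longest strictly decreasing subsequence ending at i:
i:      1  2  3  4  5  6  7  8  9 10 11 12 13 14 15
a[i]:  10  6 11 10 14 13  8 16 17 10 12 12 14 19 16
dp:     1  2  1  2  1  2  3  1  1  3  3  3  2  1  2
Maximum is 3.

3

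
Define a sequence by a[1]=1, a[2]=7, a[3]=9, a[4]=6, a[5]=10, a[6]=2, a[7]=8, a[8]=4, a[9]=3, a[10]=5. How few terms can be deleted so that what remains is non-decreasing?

6

Fewest deletions = n − (longest non-decreasing subsequence).
i:      1  2  3  4  5  6  7  8  9 10
a[i]:   1  7  9  6 10  2  8  4  3  5
dp:     1  2  3  2  4  2  3  3  3  4
max dp = 4, so deletions = 10 − 4 = 6.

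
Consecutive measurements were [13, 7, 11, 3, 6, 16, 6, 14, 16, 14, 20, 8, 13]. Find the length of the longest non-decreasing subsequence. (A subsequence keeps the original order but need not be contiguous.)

Let dp[i] be the length of the longest such subsequence ending at index i:
i:      1  2  3  4  5  6  7  8  9 10 11 12 13
a[i]:  13  7 11  3  6 16  6 14 16 14 20  8 13
dp:     1  1  2  1  2  3  3  4  5  5  6  4  5
Maximum dp value is 6.

6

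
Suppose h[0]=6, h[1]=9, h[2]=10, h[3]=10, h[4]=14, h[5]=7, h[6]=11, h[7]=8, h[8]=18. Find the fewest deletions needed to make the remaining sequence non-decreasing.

Fewest deletions = n − (longest non-decreasing subsequence).
i:      0  1  2  3  4  5  6  7  8
h[i]:   6  9 10 10 14  7 11  8 18
dp:     1  2  3  4  5  2  5  3  6
max dp = 6, so deletions = 9 − 6 = 3.

3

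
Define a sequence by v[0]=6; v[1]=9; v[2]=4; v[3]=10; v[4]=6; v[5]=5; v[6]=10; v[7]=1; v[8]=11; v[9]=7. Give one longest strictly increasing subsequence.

6, 9, 10, 11

Patience tails give the LIS length; then backtrack through the dp parents:
6 → extends → [6]
9 → extends → [6, 9]
4 → replaces 6 → [4, 9]
10 → extends → [4, 9, 10]
6 → replaces 9 → [4, 6, 10]
5 → replaces 6 → [4, 5, 10]
10 → already a tail → [4, 5, 10]
1 → replaces 4 → [1, 5, 10]
11 → extends → [1, 5, 10, 11]
7 → replaces 10 → [1, 5, 7, 11]
Length 4; one witness is 6, 9, 10, 11.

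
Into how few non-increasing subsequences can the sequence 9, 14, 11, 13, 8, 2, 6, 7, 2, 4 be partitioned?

3

The minimum number of non-increasing subsequences covering a sequence equals the length of its longest strictly increasing subsequence.
LIS length is 3 (e.g. 9, 11, 13), so 3 piles are needed.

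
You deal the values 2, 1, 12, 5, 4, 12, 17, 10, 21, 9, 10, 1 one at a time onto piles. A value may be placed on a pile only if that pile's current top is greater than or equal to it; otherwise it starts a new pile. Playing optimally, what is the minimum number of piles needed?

5

The minimum number of non-increasing subsequences covering a sequence equals the length of its longest strictly increasing subsequence.
LIS length is 5 (e.g. 2, 5, 12, 17, 21), so 5 piles are needed.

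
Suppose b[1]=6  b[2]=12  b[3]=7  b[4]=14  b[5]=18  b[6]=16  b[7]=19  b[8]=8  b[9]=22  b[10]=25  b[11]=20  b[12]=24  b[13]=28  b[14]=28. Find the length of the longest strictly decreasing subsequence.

3

Let dp[i] be the longest strictly decreasing subsequence ending at i:
i:      1  2  3  4  5  6  7  8  9 10 11 12 13 14
b[i]:   6 12  7 14 18 16 19  8 22 25 20 24 28 28
dp:     1  1  2  1  1  2  1  3  1  1  2  2  1  1
Maximum is 3.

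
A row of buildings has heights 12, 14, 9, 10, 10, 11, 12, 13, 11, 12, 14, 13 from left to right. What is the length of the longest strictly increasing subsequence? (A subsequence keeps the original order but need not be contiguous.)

6

Let dp[i] be the length of the longest such subsequence ending at index i:
i:      1  2  3  4  5  6  7  8  9 10 11 12
a[i]:  12 14  9 10 10 11 12 13 11 12 14 13
dp:     1  2  1  2  2  3  4  5  3  4  6  5
Maximum dp value is 6.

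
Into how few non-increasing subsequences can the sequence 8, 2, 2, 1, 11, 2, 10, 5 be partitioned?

3

The minimum number of non-increasing subsequences covering a sequence equals the length of its longest strictly increasing subsequence.
LIS length is 3 (e.g. 1, 2, 10), so 3 piles are needed.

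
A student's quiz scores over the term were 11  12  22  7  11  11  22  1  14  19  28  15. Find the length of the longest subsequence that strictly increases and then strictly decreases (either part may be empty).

inc[i] = longest strictly increasing subsequence ending at i; dec[i] = longest strictly decreasing subsequence starting at i:
i:      1  2  3  4  5  6  7  8  9 10 11 12
a[i]:  11 12 22  7 11 11 22  1 14 19 28 15
inc:    1  2  3  1  2  2  3  1  3  4  5  4
dec:    3  3  3  2  2  2  3  1  1  2  2  1
Best peak at i=11 (value 28): inc=5, dec=2, length 5+2−1 = 6.

6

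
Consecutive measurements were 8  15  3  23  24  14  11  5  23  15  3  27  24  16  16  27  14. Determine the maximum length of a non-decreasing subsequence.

6

Track the smallest tail for each achievable length (allowing ties):
8 → extends → [8]
15 → extends → [8, 15]
3 → replaces 8 → [3, 15]
23 → extends → [3, 15, 23]
24 → extends → [3, 15, 23, 24]
14 → replaces 15 → [3, 14, 23, 24]
11 → replaces 14 → [3, 11, 23, 24]
5 → replaces 11 → [3, 5, 23, 24]
23 → replaces 24 → [3, 5, 23, 23]
15 → replaces 23 → [3, 5, 15, 23]
3 → replaces 5 → [3, 3, 15, 23]
27 → extends → [3, 3, 15, 23, 27]
24 → replaces 27 → [3, 3, 15, 23, 24]
16 → replaces 23 → [3, 3, 15, 16, 24]
16 → replaces 24 → [3, 3, 15, 16, 16]
27 → extends → [3, 3, 15, 16, 16, 27]
14 → replaces 15 → [3, 3, 14, 16, 16, 27]
Six tails, so the longest non-decreasing subsequence has length 6 (e.g. 8, 15, 23, 24, 27, 27).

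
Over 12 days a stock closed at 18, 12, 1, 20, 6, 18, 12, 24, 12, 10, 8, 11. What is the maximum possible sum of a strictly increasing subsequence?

Let S[i] be the best sum of a strictly increasing subsequence ending at i:
i:      1  2  3  4  5  6  7  8  9 10 11 12
a[i]:  18 12  1 20  6 18 12 24 12 10  8 11
S:     18 12  1 38  7 30 19 62 19 17 15 28
Maximum is 62 (e.g. 18 + 20 + 24).

62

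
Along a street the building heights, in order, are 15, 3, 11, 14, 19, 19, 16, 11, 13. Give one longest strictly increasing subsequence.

Patience tails give the LIS length; then backtrack through the dp parents:
15 → extends → [15]
3 → replaces 15 → [3]
11 → extends → [3, 11]
14 → extends → [3, 11, 14]
19 → extends → [3, 11, 14, 19]
19 → already a tail → [3, 11, 14, 19]
16 → replaces 19 → [3, 11, 14, 16]
11 → already a tail → [3, 11, 14, 16]
13 → replaces 14 → [3, 11, 13, 16]
Length 4; one witness is 3, 11, 14, 19.

3, 11, 14, 19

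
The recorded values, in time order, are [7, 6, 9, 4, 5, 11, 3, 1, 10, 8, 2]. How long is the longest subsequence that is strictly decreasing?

5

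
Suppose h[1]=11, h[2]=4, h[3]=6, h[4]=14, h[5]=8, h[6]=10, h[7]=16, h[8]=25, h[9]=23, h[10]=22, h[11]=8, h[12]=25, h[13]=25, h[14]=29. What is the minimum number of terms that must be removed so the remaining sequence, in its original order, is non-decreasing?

5

Fewest deletions = n − (longest non-decreasing subsequence).
Patience tails:
11 → extends → [11]
4 → replaces 11 → [4]
6 → extends → [4, 6]
14 → extends → [4, 6, 14]
8 → replaces 14 → [4, 6, 8]
10 → extends → [4, 6, 8, 10]
16 → extends → [4, 6, 8, 10, 16]
25 → extends → [4, 6, 8, 10, 16, 25]
23 → replaces 25 → [4, 6, 8, 10, 16, 23]
22 → replaces 23 → [4, 6, 8, 10, 16, 22]
8 → replaces 10 → [4, 6, 8, 8, 16, 22]
25 → extends → [4, 6, 8, 8, 16, 22, 25]
25 → extends → [4, 6, 8, 8, 16, 22, 25, 25]
29 → extends → [4, 6, 8, 8, 16, 22, 25, 25, 29]
Longest non-decreasing subsequence has length 9, so deletions = 14 − 9 = 5.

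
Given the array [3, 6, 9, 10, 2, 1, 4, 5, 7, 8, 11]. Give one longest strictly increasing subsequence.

Patience tails give the LIS length; then backtrack through the dp parents:
3 → extends → [3]
6 → extends → [3, 6]
9 → extends → [3, 6, 9]
10 → extends → [3, 6, 9, 10]
2 → replaces 3 → [2, 6, 9, 10]
1 → replaces 2 → [1, 6, 9, 10]
4 → replaces 6 → [1, 4, 9, 10]
5 → replaces 9 → [1, 4, 5, 10]
7 → replaces 10 → [1, 4, 5, 7]
8 → extends → [1, 4, 5, 7, 8]
11 → extends → [1, 4, 5, 7, 8, 11]
Length 6; one witness is 3, 4, 5, 7, 8, 11.

3, 4, 5, 7, 8, 11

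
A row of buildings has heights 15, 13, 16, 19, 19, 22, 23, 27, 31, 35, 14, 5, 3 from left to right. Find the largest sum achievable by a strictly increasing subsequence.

188

Let S[i] be the best sum of a strictly increasing subsequence ending at i:
i:       1   2   3   4   5   6   7   8   9  10  11  12  13
a[i]:   15  13  16  19  19  22  23  27  31  35  14   5   3
S:      15  13  31  50  50  72  95 122 153 188  27   5   3
Maximum is 188 (e.g. 15 + 16 + 19 + 22 + 23 + 27 + 31 + 35).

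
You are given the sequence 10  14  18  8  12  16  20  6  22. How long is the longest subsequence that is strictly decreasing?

3

Negate each value so 'decreasing' becomes 'increasing', then run patience tails on the negated sequence:
-10 → extends → [-10]
-14 → replaces -10 → [-14]
-18 → replaces -14 → [-18]
-8 → extends → [-18, -8]
-12 → replaces -8 → [-18, -12]
-16 → replaces -12 → [-18, -16]
-20 → replaces -18 → [-20, -16]
-6 → extends → [-20, -16, -6]
-22 → replaces -20 → [-22, -16, -6]
Three tails, so the longest strictly decreasing subsequence of the original has length 3.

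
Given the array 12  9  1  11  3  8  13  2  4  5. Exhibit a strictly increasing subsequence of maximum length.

1, 3, 8, 13

Patience tails give the LIS length; then backtrack through the dp parents:
12 → extends → [12]
9 → replaces 12 → [9]
1 → replaces 9 → [1]
11 → extends → [1, 11]
3 → replaces 11 → [1, 3]
8 → extends → [1, 3, 8]
13 → extends → [1, 3, 8, 13]
2 → replaces 3 → [1, 2, 8, 13]
4 → replaces 8 → [1, 2, 4, 13]
5 → replaces 13 → [1, 2, 4, 5]
Length 4; one witness is 1, 3, 8, 13.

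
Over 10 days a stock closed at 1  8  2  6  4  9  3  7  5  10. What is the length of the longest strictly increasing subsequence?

Let dp[i] be the length of the longest such subsequence ending at index i:
i:      1  2  3  4  5  6  7  8  9 10
a[i]:   1  8  2  6  4  9  3  7  5 10
dp:     1  2  2  3  3  4  3  4  4  5
Maximum dp value is 5.

5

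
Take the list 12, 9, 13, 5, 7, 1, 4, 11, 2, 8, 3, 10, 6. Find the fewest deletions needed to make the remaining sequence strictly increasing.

Fewest deletions = n − (longest strictly increasing subsequence).
Patience tails:
12 → extends → [12]
9 → replaces 12 → [9]
13 → extends → [9, 13]
5 → replaces 9 → [5, 13]
7 → replaces 13 → [5, 7]
1 → replaces 5 → [1, 7]
4 → replaces 7 → [1, 4]
11 → extends → [1, 4, 11]
2 → replaces 4 → [1, 2, 11]
8 → replaces 11 → [1, 2, 8]
3 → replaces 8 → [1, 2, 3]
10 → extends → [1, 2, 3, 10]
6 → replaces 10 → [1, 2, 3, 6]
Longest strictly increasing subsequence has length 4, so deletions = 13 − 4 = 9.

9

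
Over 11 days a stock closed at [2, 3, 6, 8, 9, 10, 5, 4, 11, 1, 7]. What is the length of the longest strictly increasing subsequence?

7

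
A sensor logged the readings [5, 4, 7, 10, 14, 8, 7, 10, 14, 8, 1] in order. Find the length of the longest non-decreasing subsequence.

Track the smallest tail for each achievable length (allowing ties):
5 → extends → [5]
4 → replaces 5 → [4]
7 → extends → [4, 7]
10 → extends → [4, 7, 10]
14 → extends → [4, 7, 10, 14]
8 → replaces 10 → [4, 7, 8, 14]
7 → replaces 8 → [4, 7, 7, 14]
10 → replaces 14 → [4, 7, 7, 10]
14 → extends → [4, 7, 7, 10, 14]
8 → replaces 10 → [4, 7, 7, 8, 14]
1 → replaces 4 → [1, 7, 7, 8, 14]
Five tails, so the longest non-decreasing subsequence has length 5 (e.g. 5, 7, 10, 14, 14).

5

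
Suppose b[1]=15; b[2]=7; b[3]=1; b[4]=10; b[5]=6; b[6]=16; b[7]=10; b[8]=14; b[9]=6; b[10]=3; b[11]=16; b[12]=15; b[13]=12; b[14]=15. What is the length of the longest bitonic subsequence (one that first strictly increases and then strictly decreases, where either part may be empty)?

7

inc[i] = longest strictly increasing subsequence ending at i; dec[i] = longest strictly decreasing subsequence starting at i:
i:      1  2  3  4  5  6  7  8  9 10 11 12 13 14
b[i]:  15  7  1 10  6 16 10 14  6  3 16 15 12 15
inc:    1  1  1  2  2  3  3  4  2  2  5  5  4  5
dec:    4  3  1  3  2  4  3  3  2  1  3  2  1  1
Best peak at i=11 (value 16): inc=5, dec=3, length 5+3−1 = 7.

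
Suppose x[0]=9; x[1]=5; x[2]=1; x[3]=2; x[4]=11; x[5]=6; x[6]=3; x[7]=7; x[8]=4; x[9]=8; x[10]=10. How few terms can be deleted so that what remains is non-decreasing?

Fewest deletions = n − (longest non-decreasing subsequence).
i:      0  1  2  3  4  5  6  7  8  9 10
x[i]:   9  5  1  2 11  6  3  7  4  8 10
dp:     1  1  1  2  3  3  3  4  4  5  6
max dp = 6, so deletions = 11 − 6 = 5.

5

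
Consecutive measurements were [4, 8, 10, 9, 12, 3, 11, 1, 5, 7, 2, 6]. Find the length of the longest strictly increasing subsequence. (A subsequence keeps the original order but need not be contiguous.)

4

Track the smallest tail for each achievable length (strict):
4 → extends → [4]
8 → extends → [4, 8]
10 → extends → [4, 8, 10]
9 → replaces 10 → [4, 8, 9]
12 → extends → [4, 8, 9, 12]
3 → replaces 4 → [3, 8, 9, 12]
11 → replaces 12 → [3, 8, 9, 11]
1 → replaces 3 → [1, 8, 9, 11]
5 → replaces 8 → [1, 5, 9, 11]
7 → replaces 9 → [1, 5, 7, 11]
2 → replaces 5 → [1, 2, 7, 11]
6 → replaces 7 → [1, 2, 6, 11]
Four tails, so the longest strictly increasing subsequence has length 4 (e.g. 4, 8, 10, 12).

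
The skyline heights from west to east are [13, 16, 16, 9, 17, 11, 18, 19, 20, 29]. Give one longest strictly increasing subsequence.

Patience tails give the LIS length; then backtrack through the dp parents:
13 → extends → [13]
16 → extends → [13, 16]
16 → already a tail → [13, 16]
9 → replaces 13 → [9, 16]
17 → extends → [9, 16, 17]
11 → replaces 16 → [9, 11, 17]
18 → extends → [9, 11, 17, 18]
19 → extends → [9, 11, 17, 18, 19]
20 → extends → [9, 11, 17, 18, 19, 20]
29 → extends → [9, 11, 17, 18, 19, 20, 29]
Length 7; one witness is 13, 16, 17, 18, 19, 20, 29.

13, 16, 17, 18, 19, 20, 29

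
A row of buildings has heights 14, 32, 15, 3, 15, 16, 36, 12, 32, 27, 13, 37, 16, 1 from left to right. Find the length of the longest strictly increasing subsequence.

5

Let dp[i] be the length of the longest such subsequence ending at index i:
i:      1  2  3  4  5  6  7  8  9 10 11 12 13 14
a[i]:  14 32 15  3 15 16 36 12 32 27 13 37 16  1
dp:     1  2  2  1  2  3  4  2  4  4  3  5  4  1
Maximum dp value is 5.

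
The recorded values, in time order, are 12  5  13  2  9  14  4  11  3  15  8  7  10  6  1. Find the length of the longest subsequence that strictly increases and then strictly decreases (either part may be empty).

inc[i] = longest strictly increasing subsequence ending at i; dec[i] = longest strictly decreasing subsequence starting at i:
i:      1  2  3  4  5  6  7  8  9 10 11 12 13 14 15
a[i]:  12  5 13  2  9 14  4 11  3 15  8  7 10  6  1
inc:    1  1  2  1  2  3  2  3  2  4  3  3  4  3  1
dec:    6  4  6  2  5  6  3  5  2  5  4  3  3  2  1
Best peak at i=6 (value 14): inc=3, dec=6, length 3+6−1 = 8.

8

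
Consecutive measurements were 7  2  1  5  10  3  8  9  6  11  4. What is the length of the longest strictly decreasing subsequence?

Negate each value so 'decreasing' becomes 'increasing', then run patience tails on the negated sequence:
-7 → extends → [-7]
-2 → extends → [-7, -2]
-1 → extends → [-7, -2, -1]
-5 → replaces -2 → [-7, -5, -1]
-10 → replaces -7 → [-10, -5, -1]
-3 → replaces -1 → [-10, -5, -3]
-8 → replaces -5 → [-10, -8, -3]
-9 → replaces -8 → [-10, -9, -3]
-6 → replaces -3 → [-10, -9, -6]
-11 → replaces -10 → [-11, -9, -6]
-4 → extends → [-11, -9, -6, -4]
Four tails, so the longest strictly decreasing subsequence of the original has length 4.

4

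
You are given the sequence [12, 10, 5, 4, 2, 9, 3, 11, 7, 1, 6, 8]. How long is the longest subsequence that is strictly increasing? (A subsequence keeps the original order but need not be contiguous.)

4

Track the smallest tail for each achievable length (strict):
12 → extends → [12]
10 → replaces 12 → [10]
5 → replaces 10 → [5]
4 → replaces 5 → [4]
2 → replaces 4 → [2]
9 → extends → [2, 9]
3 → replaces 9 → [2, 3]
11 → extends → [2, 3, 11]
7 → replaces 11 → [2, 3, 7]
1 → replaces 2 → [1, 3, 7]
6 → replaces 7 → [1, 3, 6]
8 → extends → [1, 3, 6, 8]
Four tails, so the longest strictly increasing subsequence has length 4 (e.g. 2, 3, 7, 8).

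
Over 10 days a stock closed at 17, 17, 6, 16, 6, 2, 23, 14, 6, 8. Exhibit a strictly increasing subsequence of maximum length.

6, 16, 23

Patience tails give the LIS length; then backtrack through the dp parents:
17 → extends → [17]
17 → already a tail → [17]
6 → replaces 17 → [6]
16 → extends → [6, 16]
6 → already a tail → [6, 16]
2 → replaces 6 → [2, 16]
23 → extends → [2, 16, 23]
14 → replaces 16 → [2, 14, 23]
6 → replaces 14 → [2, 6, 23]
8 → replaces 23 → [2, 6, 8]
Length 3; one witness is 6, 16, 23.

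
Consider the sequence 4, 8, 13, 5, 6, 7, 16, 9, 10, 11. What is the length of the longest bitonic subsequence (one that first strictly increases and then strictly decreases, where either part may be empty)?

inc[i] = longest strictly increasing subsequence ending at i; dec[i] = longest strictly decreasing subsequence starting at i:
i:      1  2  3  4  5  6  7  8  9 10
a[i]:   4  8 13  5  6  7 16  9 10 11
inc:    1  2  3  2  3  4  5  5  6  7
dec:    1  2  2  1  1  1  2  1  1  1
Best peak at i=10 (value 11): inc=7, dec=1, length 7+1−1 = 7.

7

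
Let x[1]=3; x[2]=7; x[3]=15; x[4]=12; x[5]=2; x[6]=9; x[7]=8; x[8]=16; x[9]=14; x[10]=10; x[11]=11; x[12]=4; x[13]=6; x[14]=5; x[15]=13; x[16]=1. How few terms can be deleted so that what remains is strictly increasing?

10

Fewest deletions = n − (longest strictly increasing subsequence).
Patience tails:
3 → extends → [3]
7 → extends → [3, 7]
15 → extends → [3, 7, 15]
12 → replaces 15 → [3, 7, 12]
2 → replaces 3 → [2, 7, 12]
9 → replaces 12 → [2, 7, 9]
8 → replaces 9 → [2, 7, 8]
16 → extends → [2, 7, 8, 16]
14 → replaces 16 → [2, 7, 8, 14]
10 → replaces 14 → [2, 7, 8, 10]
11 → extends → [2, 7, 8, 10, 11]
4 → replaces 7 → [2, 4, 8, 10, 11]
6 → replaces 8 → [2, 4, 6, 10, 11]
5 → replaces 6 → [2, 4, 5, 10, 11]
13 → extends → [2, 4, 5, 10, 11, 13]
1 → replaces 2 → [1, 4, 5, 10, 11, 13]
Longest strictly increasing subsequence has length 6, so deletions = 16 − 6 = 10.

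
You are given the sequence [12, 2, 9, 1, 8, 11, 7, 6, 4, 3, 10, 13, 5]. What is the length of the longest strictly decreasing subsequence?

Let dp[i] be the longest strictly decreasing subsequence ending at i:
i:      1  2  3  4  5  6  7  8  9 10 11 12 13
a[i]:  12  2  9  1  8 11  7  6  4  3 10 13  5
dp:     1  2  2  3  3  2  4  5  6  7  3  1  6
Maximum is 7.

7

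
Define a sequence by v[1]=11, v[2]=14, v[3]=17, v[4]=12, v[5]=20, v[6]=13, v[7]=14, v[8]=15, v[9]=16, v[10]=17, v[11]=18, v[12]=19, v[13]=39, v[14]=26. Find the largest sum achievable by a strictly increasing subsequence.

Let S[i] be the best sum of a strictly increasing subsequence ending at i:
i:       1   2   3   4   5   6   7   8   9  10  11  12  13  14
v[i]:   11  14  17  12  20  13  14  15  16  17  18  19  39  26
S:      11  25  42  23  62  36  50  65  81  98 116 135 174 161
Maximum is 174 (e.g. 11 + 12 + 13 + 14 + 15 + 16 + 17 + 18 + 19 + 39).

174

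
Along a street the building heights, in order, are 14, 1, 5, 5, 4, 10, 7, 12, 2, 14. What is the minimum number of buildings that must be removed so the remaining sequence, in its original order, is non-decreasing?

4

Fewest deletions = n − (longest non-decreasing subsequence).
Patience tails:
14 → extends → [14]
1 → replaces 14 → [1]
5 → extends → [1, 5]
5 → extends → [1, 5, 5]
4 → replaces 5 → [1, 4, 5]
10 → extends → [1, 4, 5, 10]
7 → replaces 10 → [1, 4, 5, 7]
12 → extends → [1, 4, 5, 7, 12]
2 → replaces 4 → [1, 2, 5, 7, 12]
14 → extends → [1, 2, 5, 7, 12, 14]
Longest non-decreasing subsequence has length 6, so deletions = 10 − 6 = 4.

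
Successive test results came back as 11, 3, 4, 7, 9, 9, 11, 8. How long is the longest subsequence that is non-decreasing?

6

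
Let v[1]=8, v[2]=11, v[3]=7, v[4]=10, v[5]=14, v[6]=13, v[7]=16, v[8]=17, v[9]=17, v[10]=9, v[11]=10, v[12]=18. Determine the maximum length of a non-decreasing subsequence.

7

Track the smallest tail for each achievable length (allowing ties):
8 → extends → [8]
11 → extends → [8, 11]
7 → replaces 8 → [7, 11]
10 → replaces 11 → [7, 10]
14 → extends → [7, 10, 14]
13 → replaces 14 → [7, 10, 13]
16 → extends → [7, 10, 13, 16]
17 → extends → [7, 10, 13, 16, 17]
17 → extends → [7, 10, 13, 16, 17, 17]
9 → replaces 10 → [7, 9, 13, 16, 17, 17]
10 → replaces 13 → [7, 9, 10, 16, 17, 17]
18 → extends → [7, 9, 10, 16, 17, 17, 18]
Seven tails, so the longest non-decreasing subsequence has length 7 (e.g. 8, 11, 14, 16, 17, 17, 18).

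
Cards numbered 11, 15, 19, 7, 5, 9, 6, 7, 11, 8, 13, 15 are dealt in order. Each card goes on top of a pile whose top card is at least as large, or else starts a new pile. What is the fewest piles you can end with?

Place each on the leftmost legal pile:
11 → new pile 1 (tops now [11])
15 → new pile 2 (tops now [11, 15])
19 → new pile 3 (tops now [11, 15, 19])
7 → pile 1 (tops now [7, 15, 19])
5 → pile 1 (tops now [5, 15, 19])
9 → pile 2 (tops now [5, 9, 19])
6 → pile 2 (tops now [5, 6, 19])
7 → pile 3 (tops now [5, 6, 7])
11 → new pile 4 (tops now [5, 6, 7, 11])
8 → pile 4 (tops now [5, 6, 7, 8])
13 → new pile 5 (tops now [5, 6, 7, 8, 13])
15 → new pile 6 (tops now [5, 6, 7, 8, 13, 15])
Six piles.

6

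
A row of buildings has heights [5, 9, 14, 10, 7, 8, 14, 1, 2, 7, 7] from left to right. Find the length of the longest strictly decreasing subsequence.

4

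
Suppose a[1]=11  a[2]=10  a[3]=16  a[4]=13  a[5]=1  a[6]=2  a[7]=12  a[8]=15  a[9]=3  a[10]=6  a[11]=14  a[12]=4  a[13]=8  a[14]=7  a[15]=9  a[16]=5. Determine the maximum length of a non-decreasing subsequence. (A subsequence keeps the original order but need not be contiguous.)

Track the smallest tail for each achievable length (allowing ties):
11 → extends → [11]
10 → replaces 11 → [10]
16 → extends → [10, 16]
13 → replaces 16 → [10, 13]
1 → replaces 10 → [1, 13]
2 → replaces 13 → [1, 2]
12 → extends → [1, 2, 12]
15 → extends → [1, 2, 12, 15]
3 → replaces 12 → [1, 2, 3, 15]
6 → replaces 15 → [1, 2, 3, 6]
14 → extends → [1, 2, 3, 6, 14]
4 → replaces 6 → [1, 2, 3, 4, 14]
8 → replaces 14 → [1, 2, 3, 4, 8]
7 → replaces 8 → [1, 2, 3, 4, 7]
9 → extends → [1, 2, 3, 4, 7, 9]
5 → replaces 7 → [1, 2, 3, 4, 5, 9]
Six tails, so the longest non-decreasing subsequence has length 6 (e.g. 1, 2, 3, 6, 8, 9).

6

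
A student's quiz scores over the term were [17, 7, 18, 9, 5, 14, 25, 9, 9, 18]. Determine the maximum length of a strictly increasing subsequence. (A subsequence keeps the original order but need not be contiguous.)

4

Track the smallest tail for each achievable length (strict):
17 → extends → [17]
7 → replaces 17 → [7]
18 → extends → [7, 18]
9 → replaces 18 → [7, 9]
5 → replaces 7 → [5, 9]
14 → extends → [5, 9, 14]
25 → extends → [5, 9, 14, 25]
9 → already a tail → [5, 9, 14, 25]
9 → already a tail → [5, 9, 14, 25]
18 → replaces 25 → [5, 9, 14, 18]
Four tails, so the longest strictly increasing subsequence has length 4 (e.g. 7, 9, 14, 25).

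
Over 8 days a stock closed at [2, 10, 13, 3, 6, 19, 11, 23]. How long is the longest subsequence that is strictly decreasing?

Let dp[i] be the longest strictly decreasing subsequence ending at i:
i:      1  2  3  4  5  6  7  8
a[i]:   2 10 13  3  6 19 11 23
dp:     1  1  1  2  2  1  2  1
Maximum is 2.

2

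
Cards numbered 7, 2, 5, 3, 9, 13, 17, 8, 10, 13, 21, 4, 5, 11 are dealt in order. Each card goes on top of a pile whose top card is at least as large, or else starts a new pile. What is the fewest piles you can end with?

6

The minimum number of non-increasing subsequences covering a sequence equals the length of its longest strictly increasing subsequence.
LIS length is 6 (e.g. 2, 5, 9, 13, 17, 21), so 6 piles are needed.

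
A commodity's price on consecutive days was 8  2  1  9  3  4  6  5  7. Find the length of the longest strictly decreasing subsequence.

Negate each value so 'decreasing' becomes 'increasing', then run patience tails on the negated sequence:
-8 → extends → [-8]
-2 → extends → [-8, -2]
-1 → extends → [-8, -2, -1]
-9 → replaces -8 → [-9, -2, -1]
-3 → replaces -2 → [-9, -3, -1]
-4 → replaces -3 → [-9, -4, -1]
-6 → replaces -4 → [-9, -6, -1]
-5 → replaces -1 → [-9, -6, -5]
-7 → replaces -6 → [-9, -7, -5]
Three tails, so the longest strictly decreasing subsequence of the original has length 3.

3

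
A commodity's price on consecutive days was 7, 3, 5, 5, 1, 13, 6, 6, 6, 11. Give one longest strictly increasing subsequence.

3, 5, 6, 11

Patience tails give the LIS length; then backtrack through the dp parents:
7 → extends → [7]
3 → replaces 7 → [3]
5 → extends → [3, 5]
5 → already a tail → [3, 5]
1 → replaces 3 → [1, 5]
13 → extends → [1, 5, 13]
6 → replaces 13 → [1, 5, 6]
6 → already a tail → [1, 5, 6]
6 → already a tail → [1, 5, 6]
11 → extends → [1, 5, 6, 11]
Length 4; one witness is 3, 5, 6, 11.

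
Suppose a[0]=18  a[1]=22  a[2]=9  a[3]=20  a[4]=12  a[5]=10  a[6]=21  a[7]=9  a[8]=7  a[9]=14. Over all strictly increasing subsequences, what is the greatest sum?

Let S[i] be the best sum of a strictly increasing subsequence ending at i:
i:      0  1  2  3  4  5  6  7  8  9
a[i]:  18 22  9 20 12 10 21  9  7 14
S:     18 40  9 38 21 19 59  9  7 35
Maximum is 59 (e.g. 18 + 20 + 21).

59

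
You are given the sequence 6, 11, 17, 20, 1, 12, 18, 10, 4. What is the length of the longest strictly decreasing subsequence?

4

Let dp[i] be the longest strictly decreasing subsequence ending at i:
i:      1  2  3  4  5  6  7  8  9
a[i]:   6 11 17 20  1 12 18 10  4
dp:     1  1  1  1  2  2  2  3  4
Maximum is 4.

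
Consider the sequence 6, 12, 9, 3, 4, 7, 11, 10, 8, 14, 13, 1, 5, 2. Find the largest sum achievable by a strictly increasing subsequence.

40

Let S[i] be the best sum of a strictly increasing subsequence ending at i:
i:      1  2  3  4  5  6  7  8  9 10 11 12 13 14
a[i]:   6 12  9  3  4  7 11 10  8 14 13  1  5  2
S:      6 18 15  3  7 14 26 25 22 40 39  1 12  3
Maximum is 40 (e.g. 6 + 9 + 11 + 14).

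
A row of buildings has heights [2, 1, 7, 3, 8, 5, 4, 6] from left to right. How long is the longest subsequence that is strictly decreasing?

3

Negate each value so 'decreasing' becomes 'increasing', then run patience tails on the negated sequence:
-2 → extends → [-2]
-1 → extends → [-2, -1]
-7 → replaces -2 → [-7, -1]
-3 → replaces -1 → [-7, -3]
-8 → replaces -7 → [-8, -3]
-5 → replaces -3 → [-8, -5]
-4 → extends → [-8, -5, -4]
-6 → replaces -5 → [-8, -6, -4]
Three tails, so the longest strictly decreasing subsequence of the original has length 3.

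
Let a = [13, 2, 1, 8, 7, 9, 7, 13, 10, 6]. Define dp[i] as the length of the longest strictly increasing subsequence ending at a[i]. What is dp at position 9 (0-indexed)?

dp[i] = 1 + max{dp[j] : j<i, a[j]<a[i]} (or 1 if no such j):
i:      0  1  2  3  4  5  6  7  8  9
a[i]:  13  2  1  8  7  9  7 13 10  6
dp:     1  1  1  2  2  3  2  4  4  2
At index 9 the value is 2.

2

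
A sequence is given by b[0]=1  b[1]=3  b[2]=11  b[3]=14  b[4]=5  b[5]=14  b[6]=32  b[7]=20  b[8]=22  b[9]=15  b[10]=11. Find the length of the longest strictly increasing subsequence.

Let dp[i] be the length of the longest such subsequence ending at index i:
i:      0  1  2  3  4  5  6  7  8  9 10
b[i]:   1  3 11 14  5 14 32 20 22 15 11
dp:     1  2  3  4  3  4  5  5  6  5  4
Maximum dp value is 6.

6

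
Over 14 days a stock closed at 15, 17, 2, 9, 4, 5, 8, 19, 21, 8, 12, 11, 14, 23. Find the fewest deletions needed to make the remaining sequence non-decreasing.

Fewest deletions = n − (longest non-decreasing subsequence).
Patience tails:
15 → extends → [15]
17 → extends → [15, 17]
2 → replaces 15 → [2, 17]
9 → replaces 17 → [2, 9]
4 → replaces 9 → [2, 4]
5 → extends → [2, 4, 5]
8 → extends → [2, 4, 5, 8]
19 → extends → [2, 4, 5, 8, 19]
21 → extends → [2, 4, 5, 8, 19, 21]
8 → replaces 19 → [2, 4, 5, 8, 8, 21]
12 → replaces 21 → [2, 4, 5, 8, 8, 12]
11 → replaces 12 → [2, 4, 5, 8, 8, 11]
14 → extends → [2, 4, 5, 8, 8, 11, 14]
23 → extends → [2, 4, 5, 8, 8, 11, 14, 23]
Longest non-decreasing subsequence has length 8, so deletions = 14 − 8 = 6.

6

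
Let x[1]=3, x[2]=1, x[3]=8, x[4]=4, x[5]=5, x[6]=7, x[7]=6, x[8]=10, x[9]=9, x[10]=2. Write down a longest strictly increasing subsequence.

3, 4, 5, 7, 10

Patience tails give the LIS length; then backtrack through the dp parents:
3 → extends → [3]
1 → replaces 3 → [1]
8 → extends → [1, 8]
4 → replaces 8 → [1, 4]
5 → extends → [1, 4, 5]
7 → extends → [1, 4, 5, 7]
6 → replaces 7 → [1, 4, 5, 6]
10 → extends → [1, 4, 5, 6, 10]
9 → replaces 10 → [1, 4, 5, 6, 9]
2 → replaces 4 → [1, 2, 5, 6, 9]
Length 5; one witness is 3, 4, 5, 7, 10.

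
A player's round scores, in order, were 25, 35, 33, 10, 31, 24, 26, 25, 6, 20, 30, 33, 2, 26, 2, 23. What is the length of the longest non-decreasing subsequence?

5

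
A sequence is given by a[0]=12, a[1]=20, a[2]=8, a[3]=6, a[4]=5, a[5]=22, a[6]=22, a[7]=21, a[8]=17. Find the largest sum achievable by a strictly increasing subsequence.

Let S[i] be the best sum of a strictly increasing subsequence ending at i:
i:      0  1  2  3  4  5  6  7  8
a[i]:  12 20  8  6  5 22 22 21 17
S:     12 32  8  6  5 54 54 53 29
Maximum is 54 (e.g. 12 + 20 + 22).

54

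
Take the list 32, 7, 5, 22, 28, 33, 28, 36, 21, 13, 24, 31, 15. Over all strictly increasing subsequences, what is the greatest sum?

126

Let S[i] be the best sum of a strictly increasing subsequence ending at i:
i:       1   2   3   4   5   6   7   8   9  10  11  12  13
a[i]:   32   7   5  22  28  33  28  36  21  13  24  31  15
S:      32   7   5  29  57  90  57 126  28  20  53  88  35
Maximum is 126 (e.g. 7 + 22 + 28 + 33 + 36).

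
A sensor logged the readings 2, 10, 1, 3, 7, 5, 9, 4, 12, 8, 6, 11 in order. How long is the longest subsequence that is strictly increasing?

5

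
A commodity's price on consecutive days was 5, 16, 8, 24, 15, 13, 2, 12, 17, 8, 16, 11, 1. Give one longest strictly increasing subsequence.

Patience tails give the LIS length; then backtrack through the dp parents:
5 → extends → [5]
16 → extends → [5, 16]
8 → replaces 16 → [5, 8]
24 → extends → [5, 8, 24]
15 → replaces 24 → [5, 8, 15]
13 → replaces 15 → [5, 8, 13]
2 → replaces 5 → [2, 8, 13]
12 → replaces 13 → [2, 8, 12]
17 → extends → [2, 8, 12, 17]
8 → already a tail → [2, 8, 12, 17]
16 → replaces 17 → [2, 8, 12, 16]
11 → replaces 12 → [2, 8, 11, 16]
1 → replaces 2 → [1, 8, 11, 16]
Length 4; one witness is 5, 8, 15, 17.

5, 8, 15, 17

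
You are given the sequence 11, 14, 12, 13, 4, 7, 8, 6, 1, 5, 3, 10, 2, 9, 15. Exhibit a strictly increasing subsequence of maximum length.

Patience tails give the LIS length; then backtrack through the dp parents:
11 → extends → [11]
14 → extends → [11, 14]
12 → replaces 14 → [11, 12]
13 → extends → [11, 12, 13]
4 → replaces 11 → [4, 12, 13]
7 → replaces 12 → [4, 7, 13]
8 → replaces 13 → [4, 7, 8]
6 → replaces 7 → [4, 6, 8]
1 → replaces 4 → [1, 6, 8]
5 → replaces 6 → [1, 5, 8]
3 → replaces 5 → [1, 3, 8]
10 → extends → [1, 3, 8, 10]
2 → replaces 3 → [1, 2, 8, 10]
9 → replaces 10 → [1, 2, 8, 9]
15 → extends → [1, 2, 8, 9, 15]
Length 5; one witness is 4, 7, 8, 10, 15.

4, 7, 8, 10, 15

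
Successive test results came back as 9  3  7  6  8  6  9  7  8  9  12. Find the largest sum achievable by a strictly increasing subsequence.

45

Let S[i] be the best sum of a strictly increasing subsequence ending at i:
i:      1  2  3  4  5  6  7  8  9 10 11
a[i]:   9  3  7  6  8  6  9  7  8  9 12
S:      9  3 10  9 18  9 27 16 24 33 45
Maximum is 45 (e.g. 3 + 6 + 7 + 8 + 9 + 12).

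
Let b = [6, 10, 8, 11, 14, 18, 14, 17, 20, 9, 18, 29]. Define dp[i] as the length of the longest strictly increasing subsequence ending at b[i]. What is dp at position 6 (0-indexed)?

4

dp[i] = 1 + max{dp[j] : j<i, b[j]<b[i]} (or 1 if no such j):
i:      0  1  2  3  4  5  6  7  8  9 10 11
b[i]:   6 10  8 11 14 18 14 17 20  9 18 29
dp:     1  2  2  3  4  5  4  5  6  3  6  7
At index 6 the value is 4.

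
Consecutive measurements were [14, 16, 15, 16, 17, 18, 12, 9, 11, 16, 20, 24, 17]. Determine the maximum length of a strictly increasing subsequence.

7

Let dp[i] be the length of the longest such subsequence ending at index i:
i:      1  2  3  4  5  6  7  8  9 10 11 12 13
a[i]:  14 16 15 16 17 18 12  9 11 16 20 24 17
dp:     1  2  2  3  4  5  1  1  2  3  6  7  4
Maximum dp value is 7.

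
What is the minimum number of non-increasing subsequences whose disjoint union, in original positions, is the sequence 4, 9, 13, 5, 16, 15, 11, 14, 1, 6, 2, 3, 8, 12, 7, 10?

5

The minimum number of non-increasing subsequences covering a sequence equals the length of its longest strictly increasing subsequence.
LIS length is 5 (e.g. 4, 5, 6, 8, 12), so 5 piles are needed.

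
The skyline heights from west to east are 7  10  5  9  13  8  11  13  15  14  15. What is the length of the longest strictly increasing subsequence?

6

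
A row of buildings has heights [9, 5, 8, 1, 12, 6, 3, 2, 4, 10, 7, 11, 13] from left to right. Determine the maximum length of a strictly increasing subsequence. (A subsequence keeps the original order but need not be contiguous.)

6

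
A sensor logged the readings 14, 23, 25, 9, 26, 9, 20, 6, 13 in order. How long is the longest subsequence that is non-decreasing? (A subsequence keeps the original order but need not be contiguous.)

4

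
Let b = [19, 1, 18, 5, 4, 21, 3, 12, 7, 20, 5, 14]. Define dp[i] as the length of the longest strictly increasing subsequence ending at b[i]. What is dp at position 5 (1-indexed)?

2

dp[i] = 1 + max{dp[j] : j<i, b[j]<b[i]} (or 1 if no such j):
i:      1  2  3  4  5  6  7  8  9 10 11 12
b[i]:  19  1 18  5  4 21  3 12  7 20  5 14
dp:     1  1  2  2  2  3  2  3  3  4  3  4
At index 5 the value is 2.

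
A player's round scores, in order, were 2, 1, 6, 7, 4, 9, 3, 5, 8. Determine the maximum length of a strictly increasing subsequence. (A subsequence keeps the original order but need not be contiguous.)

4

Track the smallest tail for each achievable length (strict):
2 → extends → [2]
1 → replaces 2 → [1]
6 → extends → [1, 6]
7 → extends → [1, 6, 7]
4 → replaces 6 → [1, 4, 7]
9 → extends → [1, 4, 7, 9]
3 → replaces 4 → [1, 3, 7, 9]
5 → replaces 7 → [1, 3, 5, 9]
8 → replaces 9 → [1, 3, 5, 8]
Four tails, so the longest strictly increasing subsequence has length 4 (e.g. 2, 6, 7, 9).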